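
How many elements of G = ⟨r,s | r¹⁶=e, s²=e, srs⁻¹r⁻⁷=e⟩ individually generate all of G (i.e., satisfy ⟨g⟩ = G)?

⟨g⟩ = G would require ord(g) = |G| = 32, but the maximum element order in G is 16 < 32. So G is not cyclic and no single element generates it: the count is 0.

Answer: 0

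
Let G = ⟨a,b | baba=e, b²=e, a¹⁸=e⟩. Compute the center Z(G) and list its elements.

An element z ∈ Z(G) iff z commutes with every generator.
For example a⁹ is central: (a⁹)·a = a¹⁰ = a·(a⁹); (a⁹)·b = a⁹b = b·(a⁹).
Whereas a ∉ Z(G) since a·b = ab ≠ a¹⁷b = b·a.
Checking each of the 36 elements this way gives Z(G) = {e, a⁹}, of order 2.

Answer: {e, a⁹}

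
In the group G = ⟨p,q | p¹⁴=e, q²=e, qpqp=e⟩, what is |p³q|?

Compute successive powers until reaching e:
  (p³q)¹ = p³q, (p³q)² = e.
The smallest positive k with (p³q)ᵏ = e is 2.

Answer: 2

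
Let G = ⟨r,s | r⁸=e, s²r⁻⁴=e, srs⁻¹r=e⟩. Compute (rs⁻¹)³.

Compute successive powers of (rs⁻¹), reducing at each step:
  (rs⁻¹)²: (rs⁻¹) · r = s⁻¹;   (s⁻¹) · s⁻¹ = r⁴
  (rs⁻¹)³: (r⁴) · r = r⁵;   (r⁵) · s⁻¹ = rs

Answer: rs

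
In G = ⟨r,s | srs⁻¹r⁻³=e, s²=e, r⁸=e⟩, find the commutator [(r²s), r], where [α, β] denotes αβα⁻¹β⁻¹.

[(r²s), r] = (r²s)·r·(r²s)⁻¹·r⁻¹.
  (r²s) · r = r⁵s
  (r⁵s) · (r²s) = r³
  (r³) · (r⁷) = r²

Answer: r²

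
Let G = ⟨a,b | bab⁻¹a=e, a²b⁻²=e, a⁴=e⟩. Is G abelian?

a·b = ab but b·a = ab⁻¹, so a·b ≠ b·a and G is not abelian.

Answer: No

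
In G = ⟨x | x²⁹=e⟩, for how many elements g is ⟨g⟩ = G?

G is cyclic of order 29. An element generates G iff its order is 29, and a cyclic group of order 29 has exactly φ(29) = 28 such elements.

Answer: 28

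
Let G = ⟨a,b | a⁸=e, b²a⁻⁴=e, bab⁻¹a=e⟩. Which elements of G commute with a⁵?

⟨a⁵⟩ ⊆ C_G(a⁵) since powers of a⁵ commute with a⁵; so |C_G(a⁵)| ≥ |⟨a⁵⟩| = 8.
By orbit–stabilizer, |C_G(a⁵)| = |G| / |conj. class of a⁵| = 16 / 2 = 8.
The 8 elements commuting with a⁵ are {e, a, a², a³, a⁴, a⁵, a⁶, a⁷}.

Answer: {e, a, a², a³, a⁴, a⁵, a⁶, a⁷}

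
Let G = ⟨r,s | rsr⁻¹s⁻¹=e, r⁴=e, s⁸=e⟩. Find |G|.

Enumerate words in the generators, reducing via the relations: the distinct elements are
  {e, r, s, rs, r², r³, s², s³, s⁴, s⁵, s⁶, s⁷, rs², rs³, rs⁴, rs⁵, rs⁶, rs⁷, r²s, r³s, r²s², r²s³, r²s⁴, r²s⁵, r²s⁶, r²s⁷, r³s², r³s³, r³s⁴, r³s⁵, r³s⁶, r³s⁷}.
No further products give new elements, so |G| = 32.

Answer: 32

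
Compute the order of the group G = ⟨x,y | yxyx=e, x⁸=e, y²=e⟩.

Enumerate words in the generators, reducing via the relations: the distinct elements are
  {e, x, y, xy, x², x³, x⁴, x⁵, x⁶, x⁷, x²y, x³y, x⁴y, x⁵y, x⁶y, x⁷y}.
No further products give new elements, so |G| = 16.

Answer: 16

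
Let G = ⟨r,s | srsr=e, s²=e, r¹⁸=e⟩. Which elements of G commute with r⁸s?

⟨r⁸s⟩ ⊆ C_G(r⁸s) since powers of r⁸s commute with r⁸s; so |C_G(r⁸s)| ≥ |⟨r⁸s⟩| = 2.
By orbit–stabilizer, |C_G(r⁸s)| = |G| / |conj. class of r⁸s| = 36 / 9 = 4.
The 4 elements commuting with r⁸s are {e, r⁹, r¹⁷s, r⁸s}.

Answer: {e, r⁹, r¹⁷s, r⁸s}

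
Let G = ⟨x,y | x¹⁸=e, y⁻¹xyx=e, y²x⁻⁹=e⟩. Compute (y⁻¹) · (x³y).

Compute (y⁻¹) · (x³y) by multiplying left to right and reducing via the relations at each step:
  (y⁻¹) · x³ = x⁶y
  (x⁶y) · y = x¹⁵

Answer: x¹⁵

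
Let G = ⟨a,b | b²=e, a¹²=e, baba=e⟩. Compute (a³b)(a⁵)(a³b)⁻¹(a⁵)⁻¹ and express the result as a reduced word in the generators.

[(a³b), (a⁵)] = (a³b)·(a⁵)·(a³b)⁻¹·(a⁵)⁻¹.
  (a³b) · (a⁵) = a¹⁰b
  (a¹⁰b) · (a³b) = a⁷
  (a⁷) · (a⁷) = a²

Answer: a²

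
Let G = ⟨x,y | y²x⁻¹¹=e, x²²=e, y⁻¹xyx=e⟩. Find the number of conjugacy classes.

The conjugacy classes (representative and size) are:
  [e] (size 1), [x²¹] (size 2), [x²] (size 2), [x³] (size 2), [x¹⁸] (size 2), [x¹⁷] (size 2), [x⁶] (size 2), [x⁷] (size 2), [x⁸] (size 2), [x¹³] (size 2), [x¹²] (size 2), [x¹¹] (size 1), [x¹⁰y] (size 11), [x⁷y] (size 11).
Class equation: 1 + 2 + 2 + 2 + 2 + 2 + 2 + 2 + 2 + 2 + 2 + 1 + 11 + 11 = 44 = |G|. So G has 14 conjugacy classes.

Answer: 14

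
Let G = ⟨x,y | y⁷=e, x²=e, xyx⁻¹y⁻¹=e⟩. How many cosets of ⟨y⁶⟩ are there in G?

First find ord(y⁶) by computing successive powers:
  (y⁶)¹ = y⁶, (y⁶)² = y⁵, (y⁶)³ = y⁴, (y⁶)⁴ = y³, (y⁶)⁵ = y², (y⁶)⁶ = y, (y⁶)⁷ = e.
So |⟨y⁶⟩| = ord(y⁶) = 7. With |G| = 14, by Lagrange [G : ⟨y⁶⟩] = 14/7 = 2.

Answer: 2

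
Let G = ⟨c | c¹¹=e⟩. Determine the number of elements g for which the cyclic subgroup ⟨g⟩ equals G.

G is cyclic of order 11. An element generates G iff its order is 11, and a cyclic group of order 11 has exactly φ(11) = 10 such elements.

Answer: 10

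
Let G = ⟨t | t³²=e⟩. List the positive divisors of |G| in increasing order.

|G| = 32 = 2⁵. By Lagrange's theorem the order of any subgroup divides 32; the divisors of 32 are 1, 2, 4, 8, 16, 32.

Answer: 1, 2, 4, 8, 16, 32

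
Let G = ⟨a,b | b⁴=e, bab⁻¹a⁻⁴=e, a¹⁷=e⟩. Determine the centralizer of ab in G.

⟨ab⟩ ⊆ C_G(ab) since powers of ab commute with ab; so |C_G(ab)| ≥ |⟨ab⟩| = 4.
By orbit–stabilizer, |C_G(ab)| = |G| / |conj. class of ab| = 68 / 17 = 4.
The 4 elements commuting with ab are {e, ab, a⁴b³, a⁵b²}.

Answer: {e, ab, a⁴b³, a⁵b²}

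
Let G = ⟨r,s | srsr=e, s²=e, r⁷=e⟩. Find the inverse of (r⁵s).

The order of (r⁵s) is 2 (smallest k with (r⁵s)ᵏ = e), so (r⁵s)⁻¹ = (r⁵s)¹ = r⁵s.
Check: (r⁵s) · (r⁵s) → (r⁵s) · r⁵ = s;   s · s = e, giving e as required.

Answer: r⁵s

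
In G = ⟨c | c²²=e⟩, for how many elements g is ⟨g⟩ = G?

G is cyclic of order 22. An element generates G iff its order is 22, and a cyclic group of order 22 has exactly φ(22) = 10 such elements.

Answer: 10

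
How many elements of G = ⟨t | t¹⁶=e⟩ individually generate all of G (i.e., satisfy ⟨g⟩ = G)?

G is cyclic of order 16. An element generates G iff its order is 16, and a cyclic group of order 16 has exactly φ(16) = 8 such elements.

Answer: 8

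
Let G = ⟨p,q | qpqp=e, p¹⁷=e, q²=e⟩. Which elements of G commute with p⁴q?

⟨p⁴q⟩ ⊆ C_G(p⁴q) since powers of p⁴q commute with p⁴q; so |C_G(p⁴q)| ≥ |⟨p⁴q⟩| = 2.
By orbit–stabilizer, |C_G(p⁴q)| = |G| / |conj. class of p⁴q| = 34 / 17 = 2.
The 2 elements commuting with p⁴q are {e, p⁴q}.

Answer: {e, p⁴q}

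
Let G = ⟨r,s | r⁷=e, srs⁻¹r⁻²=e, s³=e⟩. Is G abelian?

r·s = rs but s·r = r²s, so r·s ≠ s·r and G is not abelian.

Answer: No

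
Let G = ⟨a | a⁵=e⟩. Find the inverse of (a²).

The order of (a²) is 5 (smallest k with (a²)ᵏ = e), so (a²)⁻¹ = (a²)⁴ = a³.
Check: (a²) · (a³) → (a²) · a³ = e, giving e as required.

Answer: a³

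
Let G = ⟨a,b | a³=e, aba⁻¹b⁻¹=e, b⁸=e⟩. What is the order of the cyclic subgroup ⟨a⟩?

|⟨a⟩| equals the order of a. Compute successive powers until reaching e:
  a¹ = a, a² = a², a³ = e.
The smallest positive k with aᵏ = e is 3, so |⟨a⟩| = 3.

Answer: 3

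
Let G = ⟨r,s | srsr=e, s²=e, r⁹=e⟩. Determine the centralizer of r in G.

⟨r⟩ ⊆ C_G(r) since powers of r commute with r; so |C_G(r)| ≥ |⟨r⟩| = 9.
By orbit–stabilizer, |C_G(r)| = |G| / |conj. class of r| = 18 / 2 = 9.
The 9 elements commuting with r are {e, r, r², r³, r⁴, r⁵, r⁶, r⁷, r⁸}.

Answer: {e, r, r², r³, r⁴, r⁵, r⁶, r⁷, r⁸}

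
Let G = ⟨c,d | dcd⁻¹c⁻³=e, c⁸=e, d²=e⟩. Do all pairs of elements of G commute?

c·d = cd but d·c = c³d, so c·d ≠ d·c and G is not abelian.

Answer: No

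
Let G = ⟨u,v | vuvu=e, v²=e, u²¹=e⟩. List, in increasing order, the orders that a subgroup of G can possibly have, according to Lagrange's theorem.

|G| = 42 = 2 · 3 · 7. By Lagrange's theorem the order of any subgroup divides 42; the divisors of 42 are 1, 2, 3, 6, 7, 14, 21, 42.

Answer: 1, 2, 3, 6, 7, 14, 21, 42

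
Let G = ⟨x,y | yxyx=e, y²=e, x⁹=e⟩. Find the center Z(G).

An element z ∈ Z(G) iff z commutes with every generator.
For example e is central: e·x = x = x·e; e·y = y = y·e.
Whereas x ∉ Z(G) since x·y = xy ≠ x⁸y = y·x.
Checking each of the 18 elements this way gives Z(G) = {e}, of order 1.

Answer: {e}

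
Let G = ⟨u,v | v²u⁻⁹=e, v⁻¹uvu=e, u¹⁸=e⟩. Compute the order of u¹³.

Compute successive powers until reaching e:
  (u¹³)¹ = u¹³, (u¹³)² = u⁸, (u¹³)³ = u³, (u¹³)⁴ = u¹⁶, (u¹³)⁵ = u¹¹, (u¹³)⁶ = u⁶, (u¹³)⁷ = u, (u¹³)⁸ = u¹⁴, (u¹³)⁹ = u⁹, (u¹³)¹⁰ = u⁴, (u¹³)¹¹ = u¹⁷, (u¹³)¹² = u¹², (u¹³)¹³ = u⁷, (u¹³)¹⁴ = u², (u¹³)¹⁵ = u¹⁵, (u¹³)¹⁶ = u¹⁰, (u¹³)¹⁷ = u⁵, (u¹³)¹⁸ = e.
The smallest positive k with (u¹³)ᵏ = e is 18.

Answer: 18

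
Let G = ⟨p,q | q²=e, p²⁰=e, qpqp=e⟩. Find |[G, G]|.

G' = [G, G] is generated by all commutators. The generator-pair commutators are: [p, q] = p².
The subgroup they normally generate is {e, p², p⁴, p⁶, p⁸, p¹⁰, p¹², p¹⁴, p¹⁶, p¹⁸}, of order 10.
Check: |G/G'| = 40/10 = 4 is the order of the abelianisation.

Answer: 10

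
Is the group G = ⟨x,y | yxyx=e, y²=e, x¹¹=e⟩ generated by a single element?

Every cyclic group is abelian. But x·y = xy while y·x = x¹⁰y, so x·y ≠ y·x and G is not abelian. Hence G is not cyclic.

Answer: No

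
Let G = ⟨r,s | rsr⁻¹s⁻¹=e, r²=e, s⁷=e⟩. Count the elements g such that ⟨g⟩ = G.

G is cyclic of order 14. An element generates G iff its order is 14, and a cyclic group of order 14 has exactly φ(14) = 6 such elements.

Answer: 6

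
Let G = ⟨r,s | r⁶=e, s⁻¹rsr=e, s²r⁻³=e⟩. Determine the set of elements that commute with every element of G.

An element z ∈ Z(G) iff z commutes with every generator.
For example r³ is central: (r³)·r = r⁴ = r·(r³); (r³)·s = s⁻¹ = s·(r³).
Whereas r ∉ Z(G) since r·s = rs ≠ r²s⁻¹ = s·r.
Checking each of the 12 elements this way gives Z(G) = {e, r³}, of order 2.

Answer: {e, r³}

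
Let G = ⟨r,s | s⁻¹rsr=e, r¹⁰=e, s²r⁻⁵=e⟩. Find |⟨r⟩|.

|⟨r⟩| equals the order of r. Compute successive powers until reaching e:
  r¹ = r, r² = r², r³ = r³, r⁴ = r⁴, r⁵ = r⁵, r⁶ = r⁶, r⁷ = r⁷, r⁸ = r⁸, r⁹ = r⁹, r¹⁰ = e.
The smallest positive k with rᵏ = e is 10, so |⟨r⟩| = 10.

Answer: 10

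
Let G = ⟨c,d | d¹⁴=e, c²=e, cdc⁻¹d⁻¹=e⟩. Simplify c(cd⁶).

Compute c · (cd⁶) by multiplying left to right and reducing via the relations at each step:
  c · c = e
  e · d⁶ = d⁶

Answer: d⁶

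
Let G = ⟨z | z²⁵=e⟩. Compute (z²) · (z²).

Compute (z²) · (z²) by multiplying left to right and reducing via the relations at each step:
  (z²) · z² = z⁴

Answer: z⁴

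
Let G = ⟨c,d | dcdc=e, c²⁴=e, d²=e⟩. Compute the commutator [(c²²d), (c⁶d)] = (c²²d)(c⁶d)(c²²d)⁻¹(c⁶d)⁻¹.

[(c²²d), (c⁶d)] = (c²²d)·(c⁶d)·(c²²d)⁻¹·(c⁶d)⁻¹.
  (c²²d) · (c⁶d) = c¹⁶
  (c¹⁶) · (c²²d) = c¹⁴d
  (c¹⁴d) · (c⁶d) = c⁸

Answer: c⁸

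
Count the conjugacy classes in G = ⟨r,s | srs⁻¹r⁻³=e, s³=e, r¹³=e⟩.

The conjugacy classes (representative and size) are:
  [e] (size 1), [r] (size 3), [r⁵] (size 3), [r¹⁰] (size 3), [r⁸] (size 3), [r¹⁰s] (size 13), [r⁷s²] (size 13).
Class equation: 1 + 3 + 3 + 3 + 3 + 13 + 13 = 39 = |G|. So G has 7 conjugacy classes.

Answer: 7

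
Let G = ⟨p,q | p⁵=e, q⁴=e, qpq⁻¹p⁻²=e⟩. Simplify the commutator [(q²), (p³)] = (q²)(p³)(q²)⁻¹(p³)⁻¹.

[(q²), (p³)] = (q²)·(p³)·(q²)⁻¹·(p³)⁻¹.
  (q²) · (p³) = p²q²
  (p²q²) · (q²) = p²
  (p²) · (p²) = p⁴

Answer: p⁴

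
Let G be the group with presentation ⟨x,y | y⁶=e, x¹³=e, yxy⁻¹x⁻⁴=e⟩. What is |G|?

Enumerate words in the generators, reducing via the relations: the distinct elements are
  {e, x, y, xy, x², x³, x⁴, x⁵, x⁶, x⁷, x⁸, x⁹, y², y³, y⁴, y⁵, xy², xy³, xy⁴, xy⁵, x²y, x³y, x¹², x¹¹, x¹⁰, x⁴y, x⁵y, x⁶y, x⁷y, x⁸y, x⁹y, x²y², x²y³, x²y⁴, x²y⁵, x³y², x³y³, x³y⁴, x³y⁵, x¹²y, x¹¹y, x¹⁰y, x⁴y², x⁴y³, x⁴y⁴, x⁴y⁵, x⁵y², x⁵y³, x⁵y⁴, x⁵y⁵, x⁶y², x⁶y³, x⁶y⁴, x⁶y⁵, x⁷y², x⁷y³, x⁷y⁴, x⁷y⁵, x⁸y², x⁸y³, x⁸y⁴, x⁸y⁵, x⁹y², x⁹y³, x⁹y⁴, x⁹y⁵, x¹²y², x¹²y³, x¹²y⁴, x¹²y⁵, x¹¹y², x¹¹y³, x¹¹y⁴, x¹¹y⁵, x¹⁰y², x¹⁰y³, x¹⁰y⁴, x¹⁰y⁵}.
No further products give new elements, so |G| = 78.

Answer: 78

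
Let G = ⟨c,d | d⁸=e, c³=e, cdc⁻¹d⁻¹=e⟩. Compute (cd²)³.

Compute successive powers of (cd²), reducing at each step:
  (cd²)²: (cd²) · c = c²d²;   (c²d²) · d² = c²d⁴
  (cd²)³: (c²d⁴) · c = d⁴;   (d⁴) · d² = d⁶

Answer: d⁶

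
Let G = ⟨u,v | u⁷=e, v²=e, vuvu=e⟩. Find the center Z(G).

An element z ∈ Z(G) iff z commutes with every generator.
For example e is central: e·u = u = u·e; e·v = v = v·e.
Whereas u ∉ Z(G) since u·v = uv ≠ u⁶v = v·u.
Checking each of the 14 elements this way gives Z(G) = {e}, of order 1.

Answer: {e}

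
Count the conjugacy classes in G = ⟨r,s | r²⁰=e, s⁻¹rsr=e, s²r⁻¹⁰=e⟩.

The conjugacy classes (representative and size) are:
  [e] (size 1), [r] (size 2), [r²] (size 2), [r³] (size 2), [r⁴] (size 2), [r⁵] (size 2), [r¹⁴] (size 2), [r⁷] (size 2), [r⁸] (size 2), [r¹¹] (size 2), [r¹⁰] (size 1), [r²s⁻¹] (size 10), [r⁹s] (size 10).
Class equation: 1 + 2 + 2 + 2 + 2 + 2 + 2 + 2 + 2 + 2 + 1 + 10 + 10 = 40 = |G|. So G has 13 conjugacy classes.

Answer: 13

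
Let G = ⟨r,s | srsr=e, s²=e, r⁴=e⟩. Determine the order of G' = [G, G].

G' = [G, G] is generated by all commutators. The generator-pair commutators are: [r, s] = r².
The subgroup they normally generate is {e, r²}, of order 2.
Check: |G/G'| = 8/2 = 4 is the order of the abelianisation.

Answer: 2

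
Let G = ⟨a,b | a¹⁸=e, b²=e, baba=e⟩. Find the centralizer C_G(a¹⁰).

⟨a¹⁰⟩ ⊆ C_G(a¹⁰) since powers of a¹⁰ commute with a¹⁰; so |C_G(a¹⁰)| ≥ |⟨a¹⁰⟩| = 9.
By orbit–stabilizer, |C_G(a¹⁰)| = |G| / |conj. class of a¹⁰| = 36 / 2 = 18.
The 18 elements commuting with a¹⁰ are {e, a, a², a³, a⁴, a⁵, a⁶, a⁷, a⁸, a⁹, a¹⁰, a¹¹, a¹², a¹³, a¹⁴, a¹⁵, a¹⁶, a¹⁷}.

Answer: {e, a, a², a³, a⁴, a⁵, a⁶, a⁷, a⁸, a⁹, a¹⁰, a¹¹, a¹², a¹³, a¹⁴, a¹⁵, a¹⁶, a¹⁷}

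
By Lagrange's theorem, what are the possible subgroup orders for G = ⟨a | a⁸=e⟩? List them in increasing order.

|G| = 8 = 2³. By Lagrange's theorem the order of any subgroup divides 8; the divisors of 8 are 1, 2, 4, 8.

Answer: 1, 2, 4, 8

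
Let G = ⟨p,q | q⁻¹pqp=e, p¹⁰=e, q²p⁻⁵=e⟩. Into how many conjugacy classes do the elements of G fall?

The conjugacy classes (representative and size) are:
  [e] (size 1), [p] (size 2), [p⁸] (size 2), [p⁷] (size 2), [p⁴] (size 2), [p⁵] (size 1), [p⁴q] (size 5), [p²q⁻¹] (size 5).
Class equation: 1 + 2 + 2 + 2 + 2 + 1 + 5 + 5 = 20 = |G|. So G has 8 conjugacy classes.

Answer: 8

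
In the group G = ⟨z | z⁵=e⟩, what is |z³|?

Compute successive powers until reaching e:
  (z³)¹ = z³, (z³)² = z, (z³)³ = z⁴, (z³)⁴ = z², (z³)⁵ = e.
The smallest positive k with (z³)ᵏ = e is 5.

Answer: 5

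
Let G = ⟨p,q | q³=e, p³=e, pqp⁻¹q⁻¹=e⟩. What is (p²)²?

Compute successive powers of (p²), reducing at each step:
  (p²)²: (p²) · p² = p

Answer: p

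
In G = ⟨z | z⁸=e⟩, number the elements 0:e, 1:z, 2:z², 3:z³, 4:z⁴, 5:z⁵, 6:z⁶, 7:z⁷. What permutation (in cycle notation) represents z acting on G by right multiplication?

(0 1 2 3 4 5 6 7)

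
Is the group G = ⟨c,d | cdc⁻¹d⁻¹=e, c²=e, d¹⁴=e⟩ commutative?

Each pair of generators commutes: c·d = cd = d·c. Since the generators pairwise commute, every element of G commutes with every other, so G is abelian.

Answer: Yes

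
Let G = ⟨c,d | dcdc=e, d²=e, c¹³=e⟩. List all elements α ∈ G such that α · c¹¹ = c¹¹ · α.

⟨c¹¹⟩ ⊆ C_G(c¹¹) since powers of c¹¹ commute with c¹¹; so |C_G(c¹¹)| ≥ |⟨c¹¹⟩| = 13.
By orbit–stabilizer, |C_G(c¹¹)| = |G| / |conj. class of c¹¹| = 26 / 2 = 13.
The 13 elements commuting with c¹¹ are {e, c, c², c³, c⁴, c⁵, c⁶, c⁷, c⁸, c⁹, c¹⁰, c¹¹, c¹²}.

Answer: {e, c, c², c³, c⁴, c⁵, c⁶, c⁷, c⁸, c⁹, c¹⁰, c¹¹, c¹²}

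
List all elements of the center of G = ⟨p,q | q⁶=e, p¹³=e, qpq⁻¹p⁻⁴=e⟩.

An element z ∈ Z(G) iff z commutes with every generator.
For example e is central: e·p = p = p·e; e·q = q = q·e.
Whereas p ∉ Z(G) since p·q = pq ≠ p⁴q = q·p.
Checking each of the 78 elements this way gives Z(G) = {e}, of order 1.

Answer: {e}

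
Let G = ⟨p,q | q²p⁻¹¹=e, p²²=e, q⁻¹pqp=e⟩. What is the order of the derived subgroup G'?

G' = [G, G] is generated by all commutators. The generator-pair commutators are: [p, q] = p².
The subgroup they normally generate is {e, p², p⁴, p⁶, p⁸, p¹⁰, p¹², p¹⁴, p¹⁶, p¹⁸, p²⁰}, of order 11.
Check: |G/G'| = 44/11 = 4 is the order of the abelianisation.

Answer: 11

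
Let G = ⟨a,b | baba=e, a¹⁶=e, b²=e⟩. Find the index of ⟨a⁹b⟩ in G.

First find ord(a⁹b) by computing successive powers:
  (a⁹b)¹ = a⁹b, (a⁹b)² = e.
So |⟨a⁹b⟩| = ord(a⁹b) = 2. With |G| = 32, by Lagrange [G : ⟨a⁹b⟩] = 32/2 = 16.

Answer: 16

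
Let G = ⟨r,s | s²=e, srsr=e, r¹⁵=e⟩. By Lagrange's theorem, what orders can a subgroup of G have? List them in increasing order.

|G| = 30 = 2 · 3 · 5. By Lagrange's theorem the order of any subgroup divides 30; the divisors of 30 are 1, 2, 3, 5, 6, 10, 15, 30.

Answer: 1, 2, 3, 5, 6, 10, 15, 30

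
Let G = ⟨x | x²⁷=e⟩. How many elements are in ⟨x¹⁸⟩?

|⟨x¹⁸⟩| equals the order of x¹⁸. Compute successive powers until reaching e:
  (x¹⁸)¹ = x¹⁸, (x¹⁸)² = x⁹, (x¹⁸)³ = e.
The smallest positive k with (x¹⁸)ᵏ = e is 3, so |⟨x¹⁸⟩| = 3.

Answer: 3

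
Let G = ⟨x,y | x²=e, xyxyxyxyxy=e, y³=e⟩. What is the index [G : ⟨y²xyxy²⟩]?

First find ord(y²xyxy²) by computing successive powers:
  (y²xyxy²)¹ = y²xyxy², (y²xyxy²)² = yxy, (y²xyxy²)³ = y²xy², (y²xyxy²)⁴ = yxy²xy, (y²xyxy²)⁵ = e.
So |⟨y²xyxy²⟩| = ord(y²xyxy²) = 5. With |G| = 60, by Lagrange [G : ⟨y²xyxy²⟩] = 60/5 = 12.

Answer: 12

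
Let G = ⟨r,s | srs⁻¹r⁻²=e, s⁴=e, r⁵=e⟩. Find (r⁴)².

Compute successive powers of (r⁴), reducing at each step:
  (r⁴)²: (r⁴) · r⁴ = r³

Answer: r³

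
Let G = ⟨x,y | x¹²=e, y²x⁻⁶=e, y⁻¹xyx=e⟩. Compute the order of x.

Compute successive powers until reaching e:
  x¹ = x, x² = x², x³ = x³, x⁴ = x⁴, x⁵ = x⁵, x⁶ = x⁶, x⁷ = x⁷, x⁸ = x⁸, x⁹ = x⁹, x¹⁰ = x¹⁰, x¹¹ = x¹¹, x¹² = e.
The smallest positive k with xᵏ = e is 12.

Answer: 12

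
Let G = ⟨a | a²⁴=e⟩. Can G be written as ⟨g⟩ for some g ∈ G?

|G| = 24. The element a has order 24 (its powers give 24 distinct elements), so ⟨a⟩ = G and G is cyclic.

Answer: Yes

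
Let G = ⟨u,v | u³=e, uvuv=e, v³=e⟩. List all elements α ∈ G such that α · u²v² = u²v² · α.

⟨u²v²⟩ ⊆ C_G(u²v²) since powers of u²v² commute with u²v²; so |C_G(u²v²)| ≥ |⟨u²v²⟩| = 2.
By orbit–stabilizer, |C_G(u²v²)| = |G| / |conj. class of u²v²| = 12 / 3 = 4.
The 4 elements commuting with u²v² are {e, uv, u²v², uv²u}.

Answer: {e, uv, u²v², uv²u}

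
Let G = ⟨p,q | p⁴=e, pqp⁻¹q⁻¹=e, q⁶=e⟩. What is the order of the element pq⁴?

Compute successive powers until reaching e:
  (pq⁴)¹ = pq⁴, (pq⁴)² = p²q², (pq⁴)³ = p³, (pq⁴)⁴ = q⁴, (pq⁴)⁵ = pq², (pq⁴)⁶ = p², (pq⁴)⁷ = p³q⁴, (pq⁴)⁸ = q², (pq⁴)⁹ = p, (pq⁴)¹⁰ = p²q⁴, (pq⁴)¹¹ = p³q², (pq⁴)¹² = e.
The smallest positive k with (pq⁴)ᵏ = e is 12.

Answer: 12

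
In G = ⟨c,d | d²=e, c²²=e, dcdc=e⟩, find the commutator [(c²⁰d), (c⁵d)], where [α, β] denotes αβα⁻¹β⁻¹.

[(c²⁰d), (c⁵d)] = (c²⁰d)·(c⁵d)·(c²⁰d)⁻¹·(c⁵d)⁻¹.
  (c²⁰d) · (c⁵d) = c¹⁵
  (c¹⁵) · (c²⁰d) = c¹³d
  (c¹³d) · (c⁵d) = c⁸

Answer: c⁸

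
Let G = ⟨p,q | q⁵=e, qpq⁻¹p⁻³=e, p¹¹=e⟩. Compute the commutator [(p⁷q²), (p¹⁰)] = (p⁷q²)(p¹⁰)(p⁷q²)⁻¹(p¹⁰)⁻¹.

[(p⁷q²), (p¹⁰)] = (p⁷q²)·(p¹⁰)·(p⁷q²)⁻¹·(p¹⁰)⁻¹.
  (p⁷q²) · (p¹⁰) = p⁹q²
  (p⁹q²) · (p⁹q³) = p²
  (p²) · p = p³

Answer: p³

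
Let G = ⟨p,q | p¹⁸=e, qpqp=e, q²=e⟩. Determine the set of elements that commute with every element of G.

An element z ∈ Z(G) iff z commutes with every generator.
For example p⁹ is central: (p⁹)·p = p¹⁰ = p·(p⁹); (p⁹)·q = p⁹q = q·(p⁹).
Whereas p ∉ Z(G) since p·q = pq ≠ p¹⁷q = q·p.
Checking each of the 36 elements this way gives Z(G) = {e, p⁹}, of order 2.

Answer: {e, p⁹}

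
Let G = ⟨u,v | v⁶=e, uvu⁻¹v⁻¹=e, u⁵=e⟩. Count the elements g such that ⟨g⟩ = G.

G is cyclic of order 30. An element generates G iff its order is 30, and a cyclic group of order 30 has exactly φ(30) = 8 such elements.

Answer: 8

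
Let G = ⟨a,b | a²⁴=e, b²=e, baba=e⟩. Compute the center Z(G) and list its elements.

An element z ∈ Z(G) iff z commutes with every generator.
For example a¹² is central: (a¹²)·a = a¹³ = a·(a¹²); (a¹²)·b = a¹²b = b·(a¹²).
Whereas a ∉ Z(G) since a·b = ab ≠ a²³b = b·a.
Checking each of the 48 elements this way gives Z(G) = {e, a¹²}, of order 2.

Answer: {e, a¹²}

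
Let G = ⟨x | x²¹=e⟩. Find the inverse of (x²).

The order of (x²) is 21 (smallest k with (x²)ᵏ = e), so (x²)⁻¹ = (x²)²⁰ = x¹⁹.
Check: (x²) · (x¹⁹) → (x²) · x¹⁹ = e, giving e as required.

Answer: x¹⁹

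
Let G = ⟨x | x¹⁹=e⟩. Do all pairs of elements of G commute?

G has a single generator, so G is cyclic and hence abelian.

Answer: Yes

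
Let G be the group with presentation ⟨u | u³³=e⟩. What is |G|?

G is generated by a single element, so G is cyclic. The relator gives u³³ = e and no smaller power is forced to be e, so the 33 powers {e, u, u², u³, u⁴, u⁵, u⁶, u⁷, u⁸, u⁹, u²², u²³, u²¹, u²⁰, u²⁴, u²⁵, u²⁶, u²⁷, u²⁸, u²⁹, u³², u³¹, u³⁰, u¹², u¹³, u¹¹, u¹⁰, u¹⁴, u¹⁵, u¹⁶, u¹⁷, u¹⁸, u¹⁹} are distinct. Hence |G| = 33.

Answer: 33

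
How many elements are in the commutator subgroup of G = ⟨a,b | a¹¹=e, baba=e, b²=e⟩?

G' = [G, G] is generated by all commutators. The generator-pair commutators are: [a, b] = a².
The subgroup they normally generate is {e, a, a², a³, a⁴, a⁵, a⁶, a⁷, a⁸, a⁹, a¹⁰}, of order 11.
Check: |G/G'| = 22/11 = 2 is the order of the abelianisation.

Answer: 11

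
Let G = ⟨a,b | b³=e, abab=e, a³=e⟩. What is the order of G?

Enumerate words in the generators, reducing via the relations: the distinct elements are
  {a, b, e, ab, a², b², ab², a²b, ba², b²a, ab²a, a²b²}.
No further products give new elements, so |G| = 12.

Answer: 12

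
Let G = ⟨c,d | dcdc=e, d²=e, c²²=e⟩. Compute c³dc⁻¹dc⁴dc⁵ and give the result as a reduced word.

Multiply left to right, reducing at each step:
  (c³) · d = c³d
  (c³d) · c⁻¹ = c⁴d
  (c⁴d) · d = c⁴
  (c⁴) · c⁴ = c⁸
  (c⁸) · d = c⁸d
  (c⁸d) · c⁵ = c³d

Answer: c³d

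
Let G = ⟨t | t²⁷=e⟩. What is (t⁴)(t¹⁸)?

Compute (t⁴) · (t¹⁸) by multiplying left to right and reducing via the relations at each step:
  (t⁴) · t¹⁸ = t²²

Answer: t²²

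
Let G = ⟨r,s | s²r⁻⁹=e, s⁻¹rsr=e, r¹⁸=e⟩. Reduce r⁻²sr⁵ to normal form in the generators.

Multiply left to right, reducing at each step:
  (r¹⁶) · s = r⁷s⁻¹
  (r⁷s⁻¹) · r⁵ = r²s⁻¹

Answer: r²s⁻¹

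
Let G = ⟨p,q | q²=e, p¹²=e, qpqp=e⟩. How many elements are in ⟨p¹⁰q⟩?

|⟨p¹⁰q⟩| equals the order of p¹⁰q. Compute successive powers until reaching e:
  (p¹⁰q)¹ = p¹⁰q, (p¹⁰q)² = e.
The smallest positive k with (p¹⁰q)ᵏ = e is 2, so |⟨p¹⁰q⟩| = 2.

Answer: 2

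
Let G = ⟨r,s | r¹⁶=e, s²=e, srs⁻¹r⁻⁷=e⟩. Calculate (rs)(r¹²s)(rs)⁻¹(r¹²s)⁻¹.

[(rs), (r¹²s)] = (rs)·(r¹²s)·(rs)⁻¹·(r¹²s)⁻¹.
  (rs) · (r¹²s) = r⁵
  (r⁵) · (r⁹s) = r¹⁴s
  (r¹⁴s) · (r¹²s) = r²

Answer: r²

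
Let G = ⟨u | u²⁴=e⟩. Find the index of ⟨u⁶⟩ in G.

First find ord(u⁶) by computing successive powers:
  (u⁶)¹ = u⁶, (u⁶)² = u¹², (u⁶)³ = u¹⁸, (u⁶)⁴ = e.
So |⟨u⁶⟩| = ord(u⁶) = 4. With |G| = 24, by Lagrange [G : ⟨u⁶⟩] = 24/4 = 6.

Answer: 6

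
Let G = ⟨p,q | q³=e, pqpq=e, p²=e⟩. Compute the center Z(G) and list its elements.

An element z ∈ Z(G) iff z commutes with every generator.
For example e is central: e·p = p = p·e; e·q = q = q·e.
Whereas p ∉ Z(G) since p·q = pq ≠ pq² = q·p.
Checking each of the 6 elements this way gives Z(G) = {e}, of order 1.

Answer: {e}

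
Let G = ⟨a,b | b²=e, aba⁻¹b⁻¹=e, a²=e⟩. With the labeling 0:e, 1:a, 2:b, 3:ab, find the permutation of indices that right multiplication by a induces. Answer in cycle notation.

(0 1)(2 3)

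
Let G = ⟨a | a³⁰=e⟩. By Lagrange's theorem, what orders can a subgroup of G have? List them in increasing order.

|G| = 30 = 2 · 3 · 5. By Lagrange's theorem the order of any subgroup divides 30; the divisors of 30 are 1, 2, 3, 5, 6, 10, 15, 30.

Answer: 1, 2, 3, 5, 6, 10, 15, 30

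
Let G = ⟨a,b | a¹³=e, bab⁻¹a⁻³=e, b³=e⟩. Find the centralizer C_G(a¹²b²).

⟨a¹²b²⟩ ⊆ C_G(a¹²b²) since powers of a¹²b² commute with a¹²b²; so |C_G(a¹²b²)| ≥ |⟨a¹²b²⟩| = 3.
By orbit–stabilizer, |C_G(a¹²b²)| = |G| / |conj. class of a¹²b²| = 39 / 13 = 3.
The 3 elements commuting with a¹²b² are {e, a³b, a¹²b²}.

Answer: {e, a³b, a¹²b²}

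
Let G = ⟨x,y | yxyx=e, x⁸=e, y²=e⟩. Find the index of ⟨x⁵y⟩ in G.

First find ord(x⁵y) by computing successive powers:
  (x⁵y)¹ = x⁵y, (x⁵y)² = e.
So |⟨x⁵y⟩| = ord(x⁵y) = 2. With |G| = 16, by Lagrange [G : ⟨x⁵y⟩] = 16/2 = 8.

Answer: 8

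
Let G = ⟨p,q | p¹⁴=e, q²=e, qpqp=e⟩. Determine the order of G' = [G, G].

G' = [G, G] is generated by all commutators. The generator-pair commutators are: [p, q] = p².
The subgroup they normally generate is {e, p², p⁴, p⁶, p⁸, p¹⁰, p¹²}, of order 7.
Check: |G/G'| = 28/7 = 4 is the order of the abelianisation.

Answer: 7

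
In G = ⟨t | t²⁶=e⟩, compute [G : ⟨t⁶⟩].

First find ord(t⁶) by computing successive powers:
  (t⁶)¹ = t⁶, (t⁶)² = t¹², (t⁶)³ = t¹⁸, (t⁶)⁴ = t²⁴, (t⁶)⁵ = t⁴, (t⁶)⁶ = t¹⁰, (t⁶)⁷ = t¹⁶, (t⁶)⁸ = t²², (t⁶)⁹ = t², (t⁶)¹⁰ = t⁸, (t⁶)¹¹ = t¹⁴, (t⁶)¹² = t²⁰, (t⁶)¹³ = e.
So |⟨t⁶⟩| = ord(t⁶) = 13. With |G| = 26, by Lagrange [G : ⟨t⁶⟩] = 26/13 = 2.

Answer: 2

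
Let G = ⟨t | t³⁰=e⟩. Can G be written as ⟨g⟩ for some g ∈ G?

|G| = 30. The element t has order 30 (its powers give 30 distinct elements), so ⟨t⟩ = G and G is cyclic.

Answer: Yes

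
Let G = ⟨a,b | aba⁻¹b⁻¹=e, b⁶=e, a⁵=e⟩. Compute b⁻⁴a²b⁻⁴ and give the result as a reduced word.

Multiply left to right, reducing at each step:
  (b²) · a² = a²b²
  (a²b²) · b⁻⁴ = a²b⁴

Answer: a²b⁴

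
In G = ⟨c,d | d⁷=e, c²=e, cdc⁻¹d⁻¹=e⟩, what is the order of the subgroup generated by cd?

|⟨cd⟩| equals the order of cd. Compute successive powers until reaching e:
  (cd)¹ = cd, (cd)² = d², (cd)³ = cd³, (cd)⁴ = d⁴, (cd)⁵ = cd⁵, (cd)⁶ = d⁶, (cd)⁷ = c, (cd)⁸ = d, (cd)⁹ = cd², (cd)¹⁰ = d³, (cd)¹¹ = cd⁴, (cd)¹² = d⁵, (cd)¹³ = cd⁶, (cd)¹⁴ = e.
The smallest positive k with (cd)ᵏ = e is 14, so |⟨cd⟩| = 14.

Answer: 14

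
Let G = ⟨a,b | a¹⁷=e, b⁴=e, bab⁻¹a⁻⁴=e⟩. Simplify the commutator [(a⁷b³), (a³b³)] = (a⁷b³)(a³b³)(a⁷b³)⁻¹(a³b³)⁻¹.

[(a⁷b³), (a³b³)] = (a⁷b³)·(a³b³)·(a⁷b³)⁻¹·(a³b³)⁻¹.
  (a⁷b³) · (a³b³) = a¹²b²
  (a¹²b²) · (a⁶b) = a⁶b³
  (a⁶b³) · (a⁵b) = a³

Answer: a³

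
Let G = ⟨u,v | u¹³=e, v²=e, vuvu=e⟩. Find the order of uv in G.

Compute successive powers until reaching e:
  (uv)¹ = uv, (uv)² = e.
The smallest positive k with (uv)ᵏ = e is 2.

Answer: 2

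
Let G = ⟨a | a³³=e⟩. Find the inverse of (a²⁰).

The order of (a²⁰) is 33 (smallest k with (a²⁰)ᵏ = e), so (a²⁰)⁻¹ = (a²⁰)³² = a¹³.
Check: (a²⁰) · (a¹³) → (a²⁰) · a¹³ = e, giving e as required.

Answer: a¹³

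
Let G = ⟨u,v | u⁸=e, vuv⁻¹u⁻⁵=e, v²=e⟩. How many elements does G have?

Enumerate words in the generators, reducing via the relations: the distinct elements are
  {e, u, v, uv, u², u³, u⁴, u⁵, u⁶, u⁷, u²v, u³v, u⁴v, u⁵v, u⁶v, u⁷v}.
No further products give new elements, so |G| = 16.

Answer: 16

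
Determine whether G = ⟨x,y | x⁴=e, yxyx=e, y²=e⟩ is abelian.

x·y = xy but y·x = x³y, so x·y ≠ y·x and G is not abelian.

Answer: No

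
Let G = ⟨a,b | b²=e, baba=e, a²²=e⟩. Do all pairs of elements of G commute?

a·b = ab but b·a = a²¹b, so a·b ≠ b·a and G is not abelian.

Answer: No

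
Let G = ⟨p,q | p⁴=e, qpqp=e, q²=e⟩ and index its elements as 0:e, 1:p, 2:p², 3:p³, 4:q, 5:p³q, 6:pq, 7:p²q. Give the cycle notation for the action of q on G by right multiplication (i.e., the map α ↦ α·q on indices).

(0 4)(1 6)(2 7)(3 5)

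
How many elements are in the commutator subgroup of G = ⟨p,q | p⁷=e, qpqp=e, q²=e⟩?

G' = [G, G] is generated by all commutators. The generator-pair commutators are: [p, q] = p².
The subgroup they normally generate is {e, p, p², p³, p⁴, p⁵, p⁶}, of order 7.
Check: |G/G'| = 14/7 = 2 is the order of the abelianisation.

Answer: 7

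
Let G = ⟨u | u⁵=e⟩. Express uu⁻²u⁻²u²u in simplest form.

Multiply left to right, reducing at each step:
  u · u⁻² = u⁴
  (u⁴) · u⁻² = u²
  (u²) · u² = u⁴
  (u⁴) · u = e

Answer: e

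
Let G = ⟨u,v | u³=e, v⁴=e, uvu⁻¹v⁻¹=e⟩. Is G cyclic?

|G| = 12. The element uv has order 12 (its powers give 12 distinct elements), so ⟨uv⟩ = G and G is cyclic.

Answer: Yes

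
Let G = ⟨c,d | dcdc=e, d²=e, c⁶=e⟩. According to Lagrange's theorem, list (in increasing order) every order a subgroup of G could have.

|G| = 12 = 2² · 3. By Lagrange's theorem the order of any subgroup divides 12; the divisors of 12 are 1, 2, 3, 4, 6, 12.

Answer: 1, 2, 3, 4, 6, 12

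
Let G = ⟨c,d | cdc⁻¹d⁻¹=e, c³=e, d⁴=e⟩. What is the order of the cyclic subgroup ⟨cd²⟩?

|⟨cd²⟩| equals the order of cd². Compute successive powers until reaching e:
  (cd²)¹ = cd², (cd²)² = c², (cd²)³ = d², (cd²)⁴ = c, (cd²)⁵ = c²d², (cd²)⁶ = e.
The smallest positive k with (cd²)ᵏ = e is 6, so |⟨cd²⟩| = 6.

Answer: 6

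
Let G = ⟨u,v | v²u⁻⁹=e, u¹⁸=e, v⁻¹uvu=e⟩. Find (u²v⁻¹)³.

Compute successive powers of (u²v⁻¹), reducing at each step:
  (u²v⁻¹)²: (u²v⁻¹) · u² = v⁻¹;   (v⁻¹) · v⁻¹ = u⁹
  (u²v⁻¹)³: (u⁹) · u² = u¹¹;   (u¹¹) · v⁻¹ = u²v

Answer: u²v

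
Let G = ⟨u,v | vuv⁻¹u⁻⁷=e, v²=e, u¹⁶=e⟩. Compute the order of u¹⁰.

Compute successive powers until reaching e:
  (u¹⁰)¹ = u¹⁰, (u¹⁰)² = u⁴, (u¹⁰)³ = u¹⁴, (u¹⁰)⁴ = u⁸, (u¹⁰)⁵ = u², (u¹⁰)⁶ = u¹², (u¹⁰)⁷ = u⁶, (u¹⁰)⁸ = e.
The smallest positive k with (u¹⁰)ᵏ = e is 8.

Answer: 8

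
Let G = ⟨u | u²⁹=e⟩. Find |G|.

G is generated by a single element, so G is cyclic. The relator gives u²⁹ = e and no smaller power is forced to be e, so the 29 powers {e, u, u², u³, u⁴, u⁵, u⁶, u⁷, u⁸, u⁹, u²², u²³, u²¹, u²⁰, u²⁴, u²⁵, u²⁶, u²⁷, u²⁸, u¹², u¹³, u¹¹, u¹⁰, u¹⁴, u¹⁵, u¹⁶, u¹⁷, u¹⁸, u¹⁹} are distinct. Hence |G| = 29.

Answer: 29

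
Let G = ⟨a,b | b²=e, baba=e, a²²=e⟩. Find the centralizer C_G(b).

⟨b⟩ ⊆ C_G(b) since powers of b commute with b; so |C_G(b)| ≥ |⟨b⟩| = 2.
By orbit–stabilizer, |C_G(b)| = |G| / |conj. class of b| = 44 / 11 = 4.
The 4 elements commuting with b are {e, a¹¹, b, a¹¹b}.

Answer: {e, a¹¹, b, a¹¹b}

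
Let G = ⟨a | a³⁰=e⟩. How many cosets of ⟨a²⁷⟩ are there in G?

First find ord(a²⁷) by computing successive powers:
  (a²⁷)¹ = a²⁷, (a²⁷)² = a²⁴, (a²⁷)³ = a²¹, (a²⁷)⁴ = a¹⁸, (a²⁷)⁵ = a¹⁵, (a²⁷)⁶ = a¹², (a²⁷)⁷ = a⁹, (a²⁷)⁸ = a⁶, (a²⁷)⁹ = a³, (a²⁷)¹⁰ = e.
So |⟨a²⁷⟩| = ord(a²⁷) = 10. With |G| = 30, by Lagrange [G : ⟨a²⁷⟩] = 30/10 = 3.

Answer: 3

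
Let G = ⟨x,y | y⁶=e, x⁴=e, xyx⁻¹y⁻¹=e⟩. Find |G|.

Enumerate words in the generators, reducing via the relations: the distinct elements are
  {e, x, y, xy, x², x³, y², y³, y⁴, y⁵, xy², xy³, xy⁴, xy⁵, x²y, x³y, x²y², x²y³, x²y⁴, x²y⁵, x³y², x³y³, x³y⁴, x³y⁵}.
No further products give new elements, so |G| = 24.

Answer: 24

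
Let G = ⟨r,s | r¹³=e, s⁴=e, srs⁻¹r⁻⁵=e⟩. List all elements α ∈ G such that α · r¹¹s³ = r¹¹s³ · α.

⟨r¹¹s³⟩ ⊆ C_G(r¹¹s³) since powers of r¹¹s³ commute with r¹¹s³; so |C_G(r¹¹s³)| ≥ |⟨r¹¹s³⟩| = 4.
By orbit–stabilizer, |C_G(r¹¹s³)| = |G| / |conj. class of r¹¹s³| = 52 / 13 = 4.
The 4 elements commuting with r¹¹s³ are {e, r¹⁰s, r⁸s², r¹¹s³}.

Answer: {e, r¹⁰s, r⁸s², r¹¹s³}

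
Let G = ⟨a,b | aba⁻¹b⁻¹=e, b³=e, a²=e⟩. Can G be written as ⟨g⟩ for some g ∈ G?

|G| = 6. The element ab has order 6 (its powers give 6 distinct elements), so ⟨ab⟩ = G and G is cyclic.

Answer: Yes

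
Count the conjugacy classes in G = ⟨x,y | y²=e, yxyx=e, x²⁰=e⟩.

The conjugacy classes (representative and size) are:
  [e] (size 1), [x] (size 2), [x¹⁸] (size 2), [x³] (size 2), [x⁴] (size 2), [x¹⁵] (size 2), [x¹⁴] (size 2), [x⁷] (size 2), [x¹²] (size 2), [x¹¹] (size 2), [x¹⁰] (size 1), [x¹⁸y] (size 10), [x⁵y] (size 10).
Class equation: 1 + 2 + 2 + 2 + 2 + 2 + 2 + 2 + 2 + 2 + 1 + 10 + 10 = 40 = |G|. So G has 13 conjugacy classes.

Answer: 13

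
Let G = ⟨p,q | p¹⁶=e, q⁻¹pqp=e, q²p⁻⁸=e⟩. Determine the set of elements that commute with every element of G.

An element z ∈ Z(G) iff z commutes with every generator.
For example p⁸ is central: (p⁸)·p = p⁹ = p·(p⁸); (p⁸)·q = q⁻¹ = q·(p⁸).
Whereas p ∉ Z(G) since p·q = pq ≠ p⁷q⁻¹ = q·p.
Checking each of the 32 elements this way gives Z(G) = {e, p⁸}, of order 2.

Answer: {e, p⁸}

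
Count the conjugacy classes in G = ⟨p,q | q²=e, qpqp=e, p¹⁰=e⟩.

The conjugacy classes (representative and size) are:
  [e] (size 1), [p] (size 2), [p²] (size 2), [p³] (size 2), [p⁴] (size 2), [p⁵] (size 1), [p²q] (size 5), [p³q] (size 5).
Class equation: 1 + 2 + 2 + 2 + 2 + 1 + 5 + 5 = 20 = |G|. So G has 8 conjugacy classes.

Answer: 8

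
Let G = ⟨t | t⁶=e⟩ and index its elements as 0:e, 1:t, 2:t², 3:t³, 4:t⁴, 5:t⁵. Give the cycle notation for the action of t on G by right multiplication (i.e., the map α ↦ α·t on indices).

(0 1 2 3 4 5)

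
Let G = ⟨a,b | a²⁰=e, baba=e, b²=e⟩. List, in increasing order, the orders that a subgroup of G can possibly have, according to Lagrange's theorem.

|G| = 40 = 2³ · 5. By Lagrange's theorem the order of any subgroup divides 40; the divisors of 40 are 1, 2, 4, 5, 8, 10, 20, 40.

Answer: 1, 2, 4, 5, 8, 10, 20, 40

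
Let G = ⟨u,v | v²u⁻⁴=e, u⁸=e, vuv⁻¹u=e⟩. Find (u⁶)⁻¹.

The order of (u⁶) is 4 (smallest k with (u⁶)ᵏ = e), so (u⁶)⁻¹ = (u⁶)³ = u².
Check: (u⁶) · (u²) → (u⁶) · u² = e, giving e as required.

Answer: u²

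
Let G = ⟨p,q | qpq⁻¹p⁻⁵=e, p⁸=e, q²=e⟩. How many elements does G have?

Enumerate words in the generators, reducing via the relations: the distinct elements are
  {e, p, q, pq, p², p³, p⁴, p⁵, p⁶, p⁷, p²q, p³q, p⁴q, p⁵q, p⁶q, p⁷q}.
No further products give new elements, so |G| = 16.

Answer: 16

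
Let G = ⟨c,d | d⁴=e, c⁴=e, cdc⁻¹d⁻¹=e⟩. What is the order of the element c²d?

Compute successive powers until reaching e:
  (c²d)¹ = c²d, (c²d)² = d², (c²d)³ = c²d³, (c²d)⁴ = e.
The smallest positive k with (c²d)ᵏ = e is 4.

Answer: 4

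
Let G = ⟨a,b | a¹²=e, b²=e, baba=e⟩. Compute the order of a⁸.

Compute successive powers until reaching e:
  (a⁸)¹ = a⁸, (a⁸)² = a⁴, (a⁸)³ = e.
The smallest positive k with (a⁸)ᵏ = e is 3.

Answer: 3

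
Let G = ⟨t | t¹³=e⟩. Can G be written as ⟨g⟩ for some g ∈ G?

|G| = 13. The element t has order 13 (its powers give 13 distinct elements), so ⟨t⟩ = G and G is cyclic.

Answer: Yes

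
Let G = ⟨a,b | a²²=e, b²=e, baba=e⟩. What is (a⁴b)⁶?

Compute successive powers of (a⁴b), reducing at each step:
  (a⁴b)²: (a⁴b) · a⁴ = b;   b · b = e
  (a⁴b)³: e · a⁴ = a⁴;   (a⁴) · b = a⁴b
  (a⁴b)⁴: (a⁴b) · a⁴ = b;   b · b = e
  (a⁴b)⁵: e · a⁴ = a⁴;   (a⁴) · b = a⁴b
  (a⁴b)⁶: (a⁴b) · a⁴ = b;   b · b = e

Answer: e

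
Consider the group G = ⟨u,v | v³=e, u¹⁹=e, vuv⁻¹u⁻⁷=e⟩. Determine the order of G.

Enumerate words in the generators, reducing via the relations: the distinct elements are
  {e, u, v, uv, u², u³, u⁴, u⁵, u⁶, u⁷, u⁸, u⁹, v², uv², u²v, u³v, u¹², u¹³, u¹¹, u¹⁰, u¹⁴, u¹⁵, u¹⁶, u¹⁷, u¹⁸, u⁴v, u⁵v, u⁶v, u⁷v, u⁸v, u⁹v, u²v², u³v², u¹²v, u¹³v, u¹¹v, u¹⁰v, u¹⁴v, u¹⁵v, u¹⁶v, u¹⁷v, u¹⁸v, u⁴v², u⁵v², u⁶v², u⁷v², u⁸v², u⁹v², u¹²v², u¹³v², u¹¹v², u¹⁰v², u¹⁴v², u¹⁵v², u¹⁶v², u¹⁷v², u¹⁸v²}.
No further products give new elements, so |G| = 57.

Answer: 57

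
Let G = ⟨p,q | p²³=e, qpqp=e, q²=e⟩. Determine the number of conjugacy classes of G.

The conjugacy classes (representative and size) are:
  [e] (size 1), [p] (size 2), [p²¹] (size 2), [p²⁰] (size 2), [p⁴] (size 2), [p¹⁸] (size 2), [p⁶] (size 2), [p¹⁶] (size 2), [p⁸] (size 2), [p⁹] (size 2), [p¹⁰] (size 2), [p¹²] (size 2), [p¹⁸q] (size 23).
Class equation: 1 + 2 + 2 + 2 + 2 + 2 + 2 + 2 + 2 + 2 + 2 + 2 + 23 = 46 = |G|. So G has 13 conjugacy classes.

Answer: 13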